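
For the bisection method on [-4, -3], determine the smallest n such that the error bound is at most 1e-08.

We need (b-a)/2^n ≤ 1e-08
(-3 - (-4))/2^n ≤ 1e-08
1/2^n ≤ 1e-08
2^n ≥ 100000000
n ≥ log₂(100000000) = 26.58
n ≥ 27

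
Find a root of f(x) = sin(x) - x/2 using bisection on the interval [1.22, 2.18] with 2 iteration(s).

f(x) = sin(x) - x/2
Initial interval: [1.22, 2.18]

Iteration 1:
  c_1 = (1.220000 + 2.180000)/2 = 1.700000
  f(c_1) = f(1.700000) = 0.141665
  f(a) × f(c) ≥ 0, new interval: [1.700000, 2.180000]
Iteration 2:
  c_2 = (1.700000 + 2.180000)/2 = 1.940000
  f(c_2) = f(1.940000) = -0.037385
  f(a) × f(c) < 0, new interval: [1.700000, 1.940000]

After 2 iteration(s), the approximation is c_2 = 1.940000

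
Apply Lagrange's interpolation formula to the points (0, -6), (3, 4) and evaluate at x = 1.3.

Lagrange interpolation formula:
P(x) = Σ yᵢ × Lᵢ(x)
where Lᵢ(x) = Π_{j≠i} (x - xⱼ)/(xᵢ - xⱼ)

L_0(1.3) = (1.3 - 3)/(0 - 3) = 0.566667
L_1(1.3) = (1.3 - 0)/(3 - 0) = 0.433333

P(1.3) = (-6)×L_0(1.3) + 4×L_1(1.3)
P(1.3) = -1.666667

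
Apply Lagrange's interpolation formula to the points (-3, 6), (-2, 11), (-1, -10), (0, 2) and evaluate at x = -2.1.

Lagrange interpolation formula:
P(x) = Σ yᵢ × Lᵢ(x)
where Lᵢ(x) = Π_{j≠i} (x - xⱼ)/(xᵢ - xⱼ)

L_0(-2.1) = (-2.1 - (-2))/(-3 - (-2)) × (-2.1 - (-1))/(-3 - (-1)) × (-2.1 - 0)/(-3 - 0) = 0.038500
L_1(-2.1) = (-2.1 - (-3))/(-2 - (-3)) × (-2.1 - (-1))/(-2 - (-1)) × (-2.1 - 0)/(-2 - 0) = 1.039500
L_2(-2.1) = (-2.1 - (-3))/(-1 - (-3)) × (-2.1 - (-2))/(-1 - (-2)) × (-2.1 - 0)/(-1 - 0) = -0.094500
L_3(-2.1) = (-2.1 - (-3))/(0 - (-3)) × (-2.1 - (-2))/(0 - (-2)) × (-2.1 - (-1))/(0 - (-1)) = 0.016500

P(-2.1) = 6×L_0(-2.1) + 11×L_1(-2.1) + (-10)×L_2(-2.1) + 2×L_3(-2.1)
P(-2.1) = 12.643500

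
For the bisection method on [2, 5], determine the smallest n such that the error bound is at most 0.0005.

We need (b-a)/2^n ≤ 0.0005
(5 - 2)/2^n ≤ 0.0005
3/2^n ≤ 0.0005
2^n ≥ 6000
n ≥ log₂(6000) = 12.55
n ≥ 13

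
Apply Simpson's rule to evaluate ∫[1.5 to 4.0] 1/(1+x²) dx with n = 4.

f(x) = 1/(1+x²)
a = 1.5, b = 4.0, n = 4
h = (b - a)/n = 0.625000

Simpson's rule: (h/3)[f(x₀) + 4f(x₁) + 2f(x₂) + ... + f(xₙ)]

x_0 = 1.5000, f(x_0) = 0.307692, coefficient = 1
x_1 = 2.1250, f(x_1) = 0.181303, coefficient = 4
x_2 = 2.7500, f(x_2) = 0.116788, coefficient = 2
x_3 = 3.3750, f(x_3) = 0.080706, coefficient = 4
x_4 = 4.0000, f(x_4) = 0.058824, coefficient = 1

I ≈ (0.625000/3) × 1.648130 = 0.343360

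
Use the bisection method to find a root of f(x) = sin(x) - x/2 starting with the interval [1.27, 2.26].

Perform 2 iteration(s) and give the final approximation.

f(x) = sin(x) - x/2
Initial interval: [1.27, 2.26]

Iteration 1:
  c_1 = (1.270000 + 2.260000)/2 = 1.765000
  f(c_1) = f(1.765000) = 0.098702
  f(a) × f(c) ≥ 0, new interval: [1.765000, 2.260000]
Iteration 2:
  c_2 = (1.765000 + 2.260000)/2 = 2.012500
  f(c_2) = f(2.012500) = -0.102225
  f(a) × f(c) < 0, new interval: [1.765000, 2.012500]

After 2 iteration(s), the approximation is c_2 = 2.012500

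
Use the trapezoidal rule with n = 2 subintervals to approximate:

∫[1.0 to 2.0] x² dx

f(x) = x²
a = 1.0, b = 2.0, n = 2
h = (b - a)/n = 0.500000

Trapezoidal rule: (h/2)[f(x₀) + 2f(x₁) + 2f(x₂) + ... + f(xₙ)]

x_0 = 1.0000, f(x_0) = 1.000000, coefficient = 1
x_1 = 1.5000, f(x_1) = 2.250000, coefficient = 2
x_2 = 2.0000, f(x_2) = 4.000000, coefficient = 1

I ≈ (0.500000/2) × 9.500000 = 2.375000
Exact value: 2.333333
Error: 0.041667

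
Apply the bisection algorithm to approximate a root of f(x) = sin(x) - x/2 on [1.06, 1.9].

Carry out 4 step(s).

f(x) = sin(x) - x/2
Initial interval: [1.06, 1.9]

Iteration 1:
  c_1 = (1.060000 + 1.900000)/2 = 1.480000
  f(c_1) = f(1.480000) = 0.255881
  f(a) × f(c) ≥ 0, new interval: [1.480000, 1.900000]
Iteration 2:
  c_2 = (1.480000 + 1.900000)/2 = 1.690000
  f(c_2) = f(1.690000) = 0.147904
  f(a) × f(c) ≥ 0, new interval: [1.690000, 1.900000]
Iteration 3:
  c_3 = (1.690000 + 1.900000)/2 = 1.795000
  f(c_3) = f(1.795000) = 0.077471
  f(a) × f(c) ≥ 0, new interval: [1.795000, 1.900000]
Iteration 4:
  c_4 = (1.795000 + 1.900000)/2 = 1.847500
  f(c_4) = f(1.847500) = 0.038211
  f(a) × f(c) ≥ 0, new interval: [1.847500, 1.900000]

After 4 iteration(s), the approximation is c_4 = 1.847500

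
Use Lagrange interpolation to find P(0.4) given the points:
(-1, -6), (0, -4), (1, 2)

Lagrange interpolation formula:
P(x) = Σ yᵢ × Lᵢ(x)
where Lᵢ(x) = Π_{j≠i} (x - xⱼ)/(xᵢ - xⱼ)

L_0(0.4) = (0.4 - 0)/(-1 - 0) × (0.4 - 1)/(-1 - 1) = -0.120000
L_1(0.4) = (0.4 - (-1))/(0 - (-1)) × (0.4 - 1)/(0 - 1) = 0.840000
L_2(0.4) = (0.4 - (-1))/(1 - (-1)) × (0.4 - 0)/(1 - 0) = 0.280000

P(0.4) = (-6)×L_0(0.4) + (-4)×L_1(0.4) + 2×L_2(0.4)
P(0.4) = -2.080000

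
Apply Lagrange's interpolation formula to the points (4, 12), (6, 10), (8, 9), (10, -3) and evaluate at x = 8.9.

Lagrange interpolation formula:
P(x) = Σ yᵢ × Lᵢ(x)
where Lᵢ(x) = Π_{j≠i} (x - xⱼ)/(xᵢ - xⱼ)

L_0(8.9) = (8.9 - 6)/(4 - 6) × (8.9 - 8)/(4 - 8) × (8.9 - 10)/(4 - 10) = 0.059813
L_1(8.9) = (8.9 - 4)/(6 - 4) × (8.9 - 8)/(6 - 8) × (8.9 - 10)/(6 - 10) = -0.303188
L_2(8.9) = (8.9 - 4)/(8 - 4) × (8.9 - 6)/(8 - 6) × (8.9 - 10)/(8 - 10) = 0.976937
L_3(8.9) = (8.9 - 4)/(10 - 4) × (8.9 - 6)/(10 - 6) × (8.9 - 8)/(10 - 8) = 0.266438

P(8.9) = 12×L_0(8.9) + 10×L_1(8.9) + 9×L_2(8.9) + (-3)×L_3(8.9)
P(8.9) = 5.679000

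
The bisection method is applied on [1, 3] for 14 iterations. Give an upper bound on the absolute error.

Bisection error bound: |error| ≤ (b-a)/2^n
|error| ≤ (3 - 1)/2^14 = 2/2^14
|error| ≤ 0.0001220703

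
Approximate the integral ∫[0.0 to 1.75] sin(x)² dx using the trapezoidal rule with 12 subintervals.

f(x) = sin(x)²
a = 0.0, b = 1.75, n = 12
h = (b - a)/n = 0.145833

Trapezoidal rule: (h/2)[f(x₀) + 2f(x₁) + 2f(x₂) + ... + f(xₙ)]

x_0 = 0.0000, f(x_0) = 0.000000, coefficient = 1
x_1 = 0.1458, f(x_1) = 0.021117, coefficient = 2
x_2 = 0.2917, f(x_2) = 0.082684, coefficient = 2
x_3 = 0.4375, f(x_3) = 0.179502, coefficient = 2
x_4 = 0.5833, f(x_4) = 0.303391, coefficient = 2
x_5 = 0.7292, f(x_5) = 0.443887, coefficient = 2
x_6 = 0.8750, f(x_6) = 0.589123, coefficient = 2
x_7 = 1.0208, f(x_7) = 0.726831, coefficient = 2
x_8 = 1.1667, f(x_8) = 0.845379, coefficient = 2
x_9 = 1.3125, f(x_9) = 0.934754, coefficient = 2
x_10 = 1.4583, f(x_10) = 0.987405, coefficient = 2
x_11 = 1.6042, f(x_11) = 0.998887, coefficient = 2
x_12 = 1.7500, f(x_12) = 0.968228, coefficient = 1

I ≈ (0.145833/2) × 13.194147 = 0.962073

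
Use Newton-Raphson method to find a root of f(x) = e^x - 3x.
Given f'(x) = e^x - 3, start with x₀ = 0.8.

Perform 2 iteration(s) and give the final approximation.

f(x) = e^x - 3x
f'(x) = e^x - 3
x₀ = 0.8

Newton-Raphson formula: x_{n+1} = x_n - f(x_n)/f'(x_n)

Iteration 1:
  f(0.800000) = -0.174459
  f'(0.800000) = -0.774459
  x_1 = 0.800000 - (-0.174459)/(-0.774459) = 0.574734
Iteration 2:
  f(0.574734) = 0.052456
  f'(0.574734) = -1.223342
  x_2 = 0.574734 - 0.052456/(-1.223342) = 0.617613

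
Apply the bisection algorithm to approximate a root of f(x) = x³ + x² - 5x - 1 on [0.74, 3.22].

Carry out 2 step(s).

f(x) = x³ + x² - 5x - 1
Initial interval: [0.74, 3.22]

Iteration 1:
  c_1 = (0.740000 + 3.220000)/2 = 1.980000
  f(c_1) = f(1.980000) = 0.782792
  f(a) × f(c) < 0, new interval: [0.740000, 1.980000]
Iteration 2:
  c_2 = (0.740000 + 1.980000)/2 = 1.360000
  f(c_2) = f(1.360000) = -3.434944
  f(a) × f(c) ≥ 0, new interval: [1.360000, 1.980000]

After 2 iteration(s), the approximation is c_2 = 1.360000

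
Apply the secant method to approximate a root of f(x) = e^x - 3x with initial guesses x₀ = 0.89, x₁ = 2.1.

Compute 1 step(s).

f(x) = e^x - 3x
x₀ = 0.89, x₁ = 2.1

Secant formula: x_{n+1} = x_n - f(x_n)(x_n - x_{n-1})/(f(x_n) - f(x_{n-1}))

Iteration 1:
  f(0.890000) = -0.234870
  f(2.100000) = 1.866170
  x_2 = 2.100000 - 1.866170×(2.100000 - 0.890000)/(1.866170 - (-0.234870))
       = 1.025263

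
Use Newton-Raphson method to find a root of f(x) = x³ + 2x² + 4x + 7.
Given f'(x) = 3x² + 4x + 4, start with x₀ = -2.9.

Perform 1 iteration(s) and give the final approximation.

f(x) = x³ + 2x² + 4x + 7
f'(x) = 3x² + 4x + 4
x₀ = -2.9

Newton-Raphson formula: x_{n+1} = x_n - f(x_n)/f'(x_n)

Iteration 1:
  f(-2.900000) = -12.169000
  f'(-2.900000) = 17.630000
  x_1 = -2.900000 - (-12.169000)/17.630000 = -2.209756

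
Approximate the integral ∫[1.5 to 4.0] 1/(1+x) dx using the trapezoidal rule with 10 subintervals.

f(x) = 1/(1+x)
a = 1.5, b = 4.0, n = 10
h = (b - a)/n = 0.250000

Trapezoidal rule: (h/2)[f(x₀) + 2f(x₁) + 2f(x₂) + ... + f(xₙ)]

x_0 = 1.5000, f(x_0) = 0.400000, coefficient = 1
x_1 = 1.7500, f(x_1) = 0.363636, coefficient = 2
x_2 = 2.0000, f(x_2) = 0.333333, coefficient = 2
x_3 = 2.2500, f(x_3) = 0.307692, coefficient = 2
x_4 = 2.5000, f(x_4) = 0.285714, coefficient = 2
x_5 = 2.7500, f(x_5) = 0.266667, coefficient = 2
x_6 = 3.0000, f(x_6) = 0.250000, coefficient = 2
x_7 = 3.2500, f(x_7) = 0.235294, coefficient = 2
x_8 = 3.5000, f(x_8) = 0.222222, coefficient = 2
x_9 = 3.7500, f(x_9) = 0.210526, coefficient = 2
x_10 = 4.0000, f(x_10) = 0.200000, coefficient = 1

I ≈ (0.250000/2) × 5.550171 = 0.693771
Exact value: 0.693147
Error: 0.000624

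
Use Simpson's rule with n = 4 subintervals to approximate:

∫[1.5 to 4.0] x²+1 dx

f(x) = x²+1
a = 1.5, b = 4.0, n = 4
h = (b - a)/n = 0.625000

Simpson's rule: (h/3)[f(x₀) + 4f(x₁) + 2f(x₂) + ... + f(xₙ)]

x_0 = 1.5000, f(x_0) = 3.250000, coefficient = 1
x_1 = 2.1250, f(x_1) = 5.515625, coefficient = 4
x_2 = 2.7500, f(x_2) = 8.562500, coefficient = 2
x_3 = 3.3750, f(x_3) = 12.390625, coefficient = 4
x_4 = 4.0000, f(x_4) = 17.000000, coefficient = 1

I ≈ (0.625000/3) × 109.000000 = 22.708333
Exact value: 22.708333
Error: 0.000000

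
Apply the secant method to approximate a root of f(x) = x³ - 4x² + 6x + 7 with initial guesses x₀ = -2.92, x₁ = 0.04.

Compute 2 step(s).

f(x) = x³ - 4x² + 6x + 7
x₀ = -2.92, x₁ = 0.04

Secant formula: x_{n+1} = x_n - f(x_n)(x_n - x_{n-1})/(f(x_n) - f(x_{n-1}))

Iteration 1:
  f(-2.920000) = -69.522688
  f(0.040000) = 7.233664
  x_2 = 0.040000 - 7.233664×(0.040000 - (-2.920000))/(7.233664 - (-69.522688))
       = -0.238956
Iteration 2:
  f(0.040000) = 7.233664
  f(-0.238956) = 5.324220
  x_3 = -0.238956 - 5.324220×(-0.238956 - 0.040000)/(5.324220 - 7.233664)
       = -1.016786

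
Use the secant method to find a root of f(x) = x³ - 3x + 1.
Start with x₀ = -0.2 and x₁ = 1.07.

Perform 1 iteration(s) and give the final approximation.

f(x) = x³ - 3x + 1
x₀ = -0.2, x₁ = 1.07

Secant formula: x_{n+1} = x_n - f(x_n)(x_n - x_{n-1})/(f(x_n) - f(x_{n-1}))

Iteration 1:
  f(-0.200000) = 1.592000
  f(1.070000) = -0.984957
  x_2 = 1.070000 - (-0.984957)×(1.070000 - (-0.200000))/(-0.984957 - 1.592000)
       = 0.584584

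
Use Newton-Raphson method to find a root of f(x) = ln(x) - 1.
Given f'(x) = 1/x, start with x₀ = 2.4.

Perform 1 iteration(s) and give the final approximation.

f(x) = ln(x) - 1
f'(x) = 1/x
x₀ = 2.4

Newton-Raphson formula: x_{n+1} = x_n - f(x_n)/f'(x_n)

Iteration 1:
  f(2.400000) = -0.124531
  f'(2.400000) = 0.416667
  x_1 = 2.400000 - (-0.124531)/0.416667 = 2.698875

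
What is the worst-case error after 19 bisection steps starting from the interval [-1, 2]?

Bisection error bound: |error| ≤ (b-a)/2^n
|error| ≤ (2 - (-1))/2^19 = 3/2^19
|error| ≤ 0.0000057220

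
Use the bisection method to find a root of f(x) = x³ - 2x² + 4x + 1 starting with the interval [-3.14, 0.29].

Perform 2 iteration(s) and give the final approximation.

f(x) = x³ - 2x² + 4x + 1
Initial interval: [-3.14, 0.29]

Iteration 1:
  c_1 = (-3.140000 + 0.290000)/2 = -1.425000
  f(c_1) = f(-1.425000) = -11.654891
  f(a) × f(c) ≥ 0, new interval: [-1.425000, 0.290000]
Iteration 2:
  c_2 = (-1.425000 + 0.290000)/2 = -0.567500
  f(c_2) = f(-0.567500) = -2.096879
  f(a) × f(c) ≥ 0, new interval: [-0.567500, 0.290000]

After 2 iteration(s), the approximation is c_2 = -0.567500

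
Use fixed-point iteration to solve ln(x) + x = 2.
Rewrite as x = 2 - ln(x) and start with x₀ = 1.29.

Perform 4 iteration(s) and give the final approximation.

Equation: ln(x) + x = 2
Fixed-point form: x = 2 - ln(x)
x₀ = 1.29

x_1 = g(1.290000) = 1.745358
x_2 = g(1.745358) = 1.443040
x_3 = g(1.443040) = 1.633248
x_4 = g(1.633248) = 1.509430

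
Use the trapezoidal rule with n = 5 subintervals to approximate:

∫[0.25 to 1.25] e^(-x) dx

f(x) = e^(-x)
a = 0.25, b = 1.25, n = 5
h = (b - a)/n = 0.200000

Trapezoidal rule: (h/2)[f(x₀) + 2f(x₁) + 2f(x₂) + ... + f(xₙ)]

x_0 = 0.2500, f(x_0) = 0.778801, coefficient = 1
x_1 = 0.4500, f(x_1) = 0.637628, coefficient = 2
x_2 = 0.6500, f(x_2) = 0.522046, coefficient = 2
x_3 = 0.8500, f(x_3) = 0.427415, coefficient = 2
x_4 = 1.0500, f(x_4) = 0.349938, coefficient = 2
x_5 = 1.2500, f(x_5) = 0.286505, coefficient = 1

I ≈ (0.200000/2) × 4.939359 = 0.493936
Exact value: 0.492296
Error: 0.001640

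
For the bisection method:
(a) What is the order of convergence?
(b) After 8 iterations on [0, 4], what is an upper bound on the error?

(a) Bisection has linear (order 1) convergence; the error is halved each step.

(b) Error bound = (b-a)/2^n = (4 - 0)/2^{8}
    = 4/2^{8}

(a) 1 (linear); (b) error ≤ 1.56e-02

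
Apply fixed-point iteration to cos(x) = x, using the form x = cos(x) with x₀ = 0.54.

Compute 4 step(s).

Equation: cos(x) = x
Fixed-point form: x = cos(x)
x₀ = 0.54

x_1 = g(0.540000) = 0.857709
x_2 = g(0.857709) = 0.654172
x_3 = g(0.654172) = 0.793552
x_4 = g(0.793552) = 0.701318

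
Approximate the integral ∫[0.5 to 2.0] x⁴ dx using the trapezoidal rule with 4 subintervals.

f(x) = x⁴
a = 0.5, b = 2.0, n = 4
h = (b - a)/n = 0.375000

Trapezoidal rule: (h/2)[f(x₀) + 2f(x₁) + 2f(x₂) + ... + f(xₙ)]

x_0 = 0.5000, f(x_0) = 0.062500, coefficient = 1
x_1 = 0.8750, f(x_1) = 0.586182, coefficient = 2
x_2 = 1.2500, f(x_2) = 2.441406, coefficient = 2
x_3 = 1.6250, f(x_3) = 6.972900, coefficient = 2
x_4 = 2.0000, f(x_4) = 16.000000, coefficient = 1

I ≈ (0.375000/2) × 36.063477 = 6.761902
Exact value: 6.393750
Error: 0.368152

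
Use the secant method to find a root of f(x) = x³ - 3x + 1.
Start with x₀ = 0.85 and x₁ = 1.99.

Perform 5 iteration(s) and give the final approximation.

f(x) = x³ - 3x + 1
x₀ = 0.85, x₁ = 1.99

Secant formula: x_{n+1} = x_n - f(x_n)(x_n - x_{n-1})/(f(x_n) - f(x_{n-1}))

Iteration 1:
  f(0.850000) = -0.935875
  f(1.990000) = 2.910599
  x_2 = 1.990000 - 2.910599×(1.990000 - 0.850000)/(2.910599 - (-0.935875))
       = 1.127370
Iteration 2:
  f(1.990000) = 2.910599
  f(1.127370) = -0.949264
  x_3 = 1.127370 - (-0.949264)×(1.127370 - 1.990000)/(-0.949264 - 2.910599)
       = 1.339519
Iteration 3:
  f(1.127370) = -0.949264
  f(1.339519) = -0.615044
  x_4 = 1.339519 - (-0.615044)×(1.339519 - 1.127370)/(-0.615044 - (-0.949264))
       = 1.729922
Iteration 4:
  f(1.339519) = -0.615044
  f(1.729922) = 0.987250
  x_5 = 1.729922 - 0.987250×(1.729922 - 1.339519)/(0.987250 - (-0.615044))
       = 1.489376
Iteration 5:
  f(1.729922) = 0.987250
  f(1.489376) = -0.164334
  x_6 = 1.489376 - (-0.164334)×(1.489376 - 1.729922)/(-0.164334 - 0.987250)
       = 1.523702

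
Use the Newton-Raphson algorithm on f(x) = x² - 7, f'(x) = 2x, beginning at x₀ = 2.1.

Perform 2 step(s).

f(x) = x² - 7
f'(x) = 2x
x₀ = 2.1

Newton-Raphson formula: x_{n+1} = x_n - f(x_n)/f'(x_n)

Iteration 1:
  f(2.100000) = -2.590000
  f'(2.100000) = 4.200000
  x_1 = 2.100000 - (-2.590000)/4.200000 = 2.716667
Iteration 2:
  f(2.716667) = 0.380278
  f'(2.716667) = 5.433333
  x_2 = 2.716667 - 0.380278/5.433333 = 2.646677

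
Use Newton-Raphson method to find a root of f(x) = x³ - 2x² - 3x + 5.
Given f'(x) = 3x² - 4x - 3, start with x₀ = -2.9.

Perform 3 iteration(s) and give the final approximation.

f(x) = x³ - 2x² - 3x + 5
f'(x) = 3x² - 4x - 3
x₀ = -2.9

Newton-Raphson formula: x_{n+1} = x_n - f(x_n)/f'(x_n)

Iteration 1:
  f(-2.900000) = -27.509000
  f'(-2.900000) = 33.830000
  x_1 = -2.900000 - (-27.509000)/33.830000 = -2.086846
Iteration 2:
  f(-2.086846) = -6.537375
  f'(-2.086846) = 18.412163
  x_2 = -2.086846 - (-6.537375)/18.412163 = -1.731789
Iteration 3:
  f(-1.731789) = -0.996610
  f'(-1.731789) = 12.924429
  x_3 = -1.731789 - (-0.996610)/12.924429 = -1.654678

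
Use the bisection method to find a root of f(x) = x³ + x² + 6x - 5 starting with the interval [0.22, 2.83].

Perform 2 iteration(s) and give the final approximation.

f(x) = x³ + x² + 6x - 5
Initial interval: [0.22, 2.83]

Iteration 1:
  c_1 = (0.220000 + 2.830000)/2 = 1.525000
  f(c_1) = f(1.525000) = 10.022203
  f(a) × f(c) < 0, new interval: [0.220000, 1.525000]
Iteration 2:
  c_2 = (0.220000 + 1.525000)/2 = 0.872500
  f(c_2) = f(0.872500) = 1.660452
  f(a) × f(c) < 0, new interval: [0.220000, 0.872500]

After 2 iteration(s), the approximation is c_2 = 0.872500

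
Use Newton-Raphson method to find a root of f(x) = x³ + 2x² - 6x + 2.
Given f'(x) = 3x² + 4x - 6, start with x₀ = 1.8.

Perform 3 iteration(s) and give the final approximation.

f(x) = x³ + 2x² - 6x + 2
f'(x) = 3x² + 4x - 6
x₀ = 1.8

Newton-Raphson formula: x_{n+1} = x_n - f(x_n)/f'(x_n)

Iteration 1:
  f(1.800000) = 3.512000
  f'(1.800000) = 10.920000
  x_1 = 1.800000 - 3.512000/10.920000 = 1.478388
Iteration 2:
  f(1.478388) = 0.732147
  f'(1.478388) = 6.470449
  x_2 = 1.478388 - 0.732147/6.470449 = 1.365236
Iteration 3:
  f(1.365236) = 0.080944
  f'(1.365236) = 5.052551
  x_3 = 1.365236 - 0.080944/5.052551 = 1.349216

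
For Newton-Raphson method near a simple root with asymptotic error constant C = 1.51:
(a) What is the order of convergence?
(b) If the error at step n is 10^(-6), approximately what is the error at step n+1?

(a) Newton-Raphson has quadratic (order 2) convergence near simple roots.
    This means |e_{n+1}| ≈ C|e_n|².

(b) With |e_n| = 10^(-6) and C = 1.51:
    |e_{n+1}| ≈ 1.51 × (10^(-6))² = 1.51 × 10^(-12)

(a) 2 (quadratic); (b) |e_{n+1}| ≈ 1.510e-12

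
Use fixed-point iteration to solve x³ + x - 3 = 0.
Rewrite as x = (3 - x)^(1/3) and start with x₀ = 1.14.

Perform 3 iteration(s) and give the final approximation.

Equation: x³ + x - 3 = 0
Fixed-point form: x = (3 - x)^(1/3)
x₀ = 1.14

x_1 = g(1.140000) = 1.229809
x_2 = g(1.229809) = 1.209688
x_3 = g(1.209688) = 1.214254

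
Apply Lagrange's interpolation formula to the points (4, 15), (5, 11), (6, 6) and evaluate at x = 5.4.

Lagrange interpolation formula:
P(x) = Σ yᵢ × Lᵢ(x)
where Lᵢ(x) = Π_{j≠i} (x - xⱼ)/(xᵢ - xⱼ)

L_0(5.4) = (5.4 - 5)/(4 - 5) × (5.4 - 6)/(4 - 6) = -0.120000
L_1(5.4) = (5.4 - 4)/(5 - 4) × (5.4 - 6)/(5 - 6) = 0.840000
L_2(5.4) = (5.4 - 4)/(6 - 4) × (5.4 - 5)/(6 - 5) = 0.280000

P(5.4) = 15×L_0(5.4) + 11×L_1(5.4) + 6×L_2(5.4)
P(5.4) = 9.120000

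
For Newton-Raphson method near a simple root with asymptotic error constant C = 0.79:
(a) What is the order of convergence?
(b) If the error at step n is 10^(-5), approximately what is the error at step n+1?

(a) Newton-Raphson has quadratic (order 2) convergence near simple roots.
    This means |e_{n+1}| ≈ C|e_n|².

(b) With |e_n| = 10^(-5) and C = 0.79:
    |e_{n+1}| ≈ 0.79 × (10^(-5))² = 0.79 × 10^(-10)

(a) 2 (quadratic); (b) |e_{n+1}| ≈ 7.900e-11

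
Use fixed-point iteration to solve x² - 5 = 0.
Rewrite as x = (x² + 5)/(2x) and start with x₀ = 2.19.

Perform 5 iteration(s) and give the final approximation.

Equation: x² - 5 = 0
Fixed-point form: x = (x² + 5)/(2x)
x₀ = 2.19

x_1 = g(2.190000) = 2.236553
x_2 = g(2.236553) = 2.236068
x_3 = g(2.236068) = 2.236068
x_4 = g(2.236068) = 2.236068
x_5 = g(2.236068) = 2.236068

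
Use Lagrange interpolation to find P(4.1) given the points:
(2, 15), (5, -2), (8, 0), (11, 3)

Lagrange interpolation formula:
P(x) = Σ yᵢ × Lᵢ(x)
where Lᵢ(x) = Π_{j≠i} (x - xⱼ)/(xᵢ - xⱼ)

L_0(4.1) = (4.1 - 5)/(2 - 5) × (4.1 - 8)/(2 - 8) × (4.1 - 11)/(2 - 11) = 0.149500
L_1(4.1) = (4.1 - 2)/(5 - 2) × (4.1 - 8)/(5 - 8) × (4.1 - 11)/(5 - 11) = 1.046500
L_2(4.1) = (4.1 - 2)/(8 - 2) × (4.1 - 5)/(8 - 5) × (4.1 - 11)/(8 - 11) = -0.241500
L_3(4.1) = (4.1 - 2)/(11 - 2) × (4.1 - 5)/(11 - 5) × (4.1 - 8)/(11 - 8) = 0.045500

P(4.1) = 15×L_0(4.1) + (-2)×L_1(4.1) + 0×L_2(4.1) + 3×L_3(4.1)
P(4.1) = 0.286000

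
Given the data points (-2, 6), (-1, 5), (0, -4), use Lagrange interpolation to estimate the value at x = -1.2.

Lagrange interpolation formula:
P(x) = Σ yᵢ × Lᵢ(x)
where Lᵢ(x) = Π_{j≠i} (x - xⱼ)/(xᵢ - xⱼ)

L_0(-1.2) = (-1.2 - (-1))/(-2 - (-1)) × (-1.2 - 0)/(-2 - 0) = 0.120000
L_1(-1.2) = (-1.2 - (-2))/(-1 - (-2)) × (-1.2 - 0)/(-1 - 0) = 0.960000
L_2(-1.2) = (-1.2 - (-2))/(0 - (-2)) × (-1.2 - (-1))/(0 - (-1)) = -0.080000

P(-1.2) = 6×L_0(-1.2) + 5×L_1(-1.2) + (-4)×L_2(-1.2)
P(-1.2) = 5.840000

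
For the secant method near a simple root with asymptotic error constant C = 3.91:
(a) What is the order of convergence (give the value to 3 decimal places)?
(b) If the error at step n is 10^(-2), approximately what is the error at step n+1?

(a) Secant method has superlinear convergence with order φ = (1+√5)/2 ≈ 1.618.
    This means |e_{n+1}| ≈ C|e_n|^1.618.

(b) With |e_n| = 10^(-2) and C = 3.91:
    |e_{n+1}| ≈ 3.91 × (10^(-2))^1.618 = 3.91 × 10^(-3.24)

(a) ≈ 1.618 (golden ratio); (b) |e_{n+1}| ≈ 2.270e-03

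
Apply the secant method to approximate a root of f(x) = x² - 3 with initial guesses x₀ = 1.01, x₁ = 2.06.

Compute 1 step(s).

f(x) = x² - 3
x₀ = 1.01, x₁ = 2.06

Secant formula: x_{n+1} = x_n - f(x_n)(x_n - x_{n-1})/(f(x_n) - f(x_{n-1}))

Iteration 1:
  f(1.010000) = -1.979900
  f(2.060000) = 1.243600
  x_2 = 2.060000 - 1.243600×(2.060000 - 1.010000)/(1.243600 - (-1.979900))
       = 1.654919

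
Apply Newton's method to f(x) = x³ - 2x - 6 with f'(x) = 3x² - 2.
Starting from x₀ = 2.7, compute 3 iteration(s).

f(x) = x³ - 2x - 6
f'(x) = 3x² - 2
x₀ = 2.7

Newton-Raphson formula: x_{n+1} = x_n - f(x_n)/f'(x_n)

Iteration 1:
  f(2.700000) = 8.283000
  f'(2.700000) = 19.870000
  x_1 = 2.700000 - 8.283000/19.870000 = 2.283140
Iteration 2:
  f(2.283140) = 1.335114
  f'(2.283140) = 13.638190
  x_2 = 2.283140 - 1.335114/13.638190 = 2.185245
Iteration 3:
  f(2.185245) = 0.064703
  f'(2.185245) = 12.325889
  x_3 = 2.185245 - 0.064703/12.325889 = 2.179996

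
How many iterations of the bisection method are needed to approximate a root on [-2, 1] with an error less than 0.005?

We need (b-a)/2^n ≤ 0.005
(1 - (-2))/2^n ≤ 0.005
3/2^n ≤ 0.005
2^n ≥ 600
n ≥ log₂(600) = 9.23
n ≥ 10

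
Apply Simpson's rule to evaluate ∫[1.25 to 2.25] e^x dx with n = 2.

f(x) = e^x
a = 1.25, b = 2.25, n = 2
h = (b - a)/n = 0.500000

Simpson's rule: (h/3)[f(x₀) + 4f(x₁) + 2f(x₂) + ... + f(xₙ)]

x_0 = 1.2500, f(x_0) = 3.490343, coefficient = 1
x_1 = 1.7500, f(x_1) = 5.754603, coefficient = 4
x_2 = 2.2500, f(x_2) = 9.487736, coefficient = 1

I ≈ (0.500000/3) × 35.996489 = 5.999415
Exact value: 5.997393
Error: 0.002022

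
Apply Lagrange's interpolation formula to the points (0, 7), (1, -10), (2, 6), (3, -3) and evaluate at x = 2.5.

Lagrange interpolation formula:
P(x) = Σ yᵢ × Lᵢ(x)
where Lᵢ(x) = Π_{j≠i} (x - xⱼ)/(xᵢ - xⱼ)

L_0(2.5) = (2.5 - 1)/(0 - 1) × (2.5 - 2)/(0 - 2) × (2.5 - 3)/(0 - 3) = 0.062500
L_1(2.5) = (2.5 - 0)/(1 - 0) × (2.5 - 2)/(1 - 2) × (2.5 - 3)/(1 - 3) = -0.312500
L_2(2.5) = (2.5 - 0)/(2 - 0) × (2.5 - 1)/(2 - 1) × (2.5 - 3)/(2 - 3) = 0.937500
L_3(2.5) = (2.5 - 0)/(3 - 0) × (2.5 - 1)/(3 - 1) × (2.5 - 2)/(3 - 2) = 0.312500

P(2.5) = 7×L_0(2.5) + (-10)×L_1(2.5) + 6×L_2(2.5) + (-3)×L_3(2.5)
P(2.5) = 8.250000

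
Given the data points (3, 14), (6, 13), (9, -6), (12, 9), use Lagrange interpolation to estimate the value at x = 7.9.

Lagrange interpolation formula:
P(x) = Σ yᵢ × Lᵢ(x)
where Lᵢ(x) = Π_{j≠i} (x - xⱼ)/(xᵢ - xⱼ)

L_0(7.9) = (7.9 - 6)/(3 - 6) × (7.9 - 9)/(3 - 9) × (7.9 - 12)/(3 - 12) = -0.052895
L_1(7.9) = (7.9 - 3)/(6 - 3) × (7.9 - 9)/(6 - 9) × (7.9 - 12)/(6 - 12) = 0.409241
L_2(7.9) = (7.9 - 3)/(9 - 3) × (7.9 - 6)/(9 - 6) × (7.9 - 12)/(9 - 12) = 0.706870
L_3(7.9) = (7.9 - 3)/(12 - 3) × (7.9 - 6)/(12 - 6) × (7.9 - 9)/(12 - 9) = -0.063216

P(7.9) = 14×L_0(7.9) + 13×L_1(7.9) + (-6)×L_2(7.9) + 9×L_3(7.9)
P(7.9) = -0.230568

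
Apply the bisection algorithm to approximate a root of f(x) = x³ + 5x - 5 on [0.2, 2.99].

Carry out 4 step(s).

f(x) = x³ + 5x - 5
Initial interval: [0.2, 2.99]

Iteration 1:
  c_1 = (0.200000 + 2.990000)/2 = 1.595000
  f(c_1) = f(1.595000) = 7.032720
  f(a) × f(c) < 0, new interval: [0.200000, 1.595000]
Iteration 2:
  c_2 = (0.200000 + 1.595000)/2 = 0.897500
  f(c_2) = f(0.897500) = 0.210442
  f(a) × f(c) < 0, new interval: [0.200000, 0.897500]
Iteration 3:
  c_3 = (0.200000 + 0.897500)/2 = 0.548750
  f(c_3) = f(0.548750) = -2.091007
  f(a) × f(c) ≥ 0, new interval: [0.548750, 0.897500]
Iteration 4:
  c_4 = (0.548750 + 0.897500)/2 = 0.723125
  f(c_4) = f(0.723125) = -1.006246
  f(a) × f(c) ≥ 0, new interval: [0.723125, 0.897500]

After 4 iteration(s), the approximation is c_4 = 0.723125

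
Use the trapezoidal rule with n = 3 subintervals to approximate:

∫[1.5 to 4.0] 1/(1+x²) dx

f(x) = 1/(1+x²)
a = 1.5, b = 4.0, n = 3
h = (b - a)/n = 0.833333

Trapezoidal rule: (h/2)[f(x₀) + 2f(x₁) + 2f(x₂) + ... + f(xₙ)]

x_0 = 1.5000, f(x_0) = 0.307692, coefficient = 1
x_1 = 2.3333, f(x_1) = 0.155172, coefficient = 2
x_2 = 3.1667, f(x_2) = 0.090680, coefficient = 2
x_3 = 4.0000, f(x_3) = 0.058824, coefficient = 1

I ≈ (0.833333/2) × 0.858221 = 0.357592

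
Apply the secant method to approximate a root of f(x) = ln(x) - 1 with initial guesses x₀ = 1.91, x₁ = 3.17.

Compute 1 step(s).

f(x) = ln(x) - 1
x₀ = 1.91, x₁ = 3.17

Secant formula: x_{n+1} = x_n - f(x_n)(x_n - x_{n-1})/(f(x_n) - f(x_{n-1}))

Iteration 1:
  f(1.910000) = -0.352897
  f(3.170000) = 0.153732
  x_2 = 3.170000 - 0.153732×(3.170000 - 1.910000)/(0.153732 - (-0.352897))
       = 2.787665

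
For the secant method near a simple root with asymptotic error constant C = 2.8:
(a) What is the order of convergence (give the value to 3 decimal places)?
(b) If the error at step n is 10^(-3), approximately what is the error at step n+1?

(a) Secant method has superlinear convergence with order φ = (1+√5)/2 ≈ 1.618.
    This means |e_{n+1}| ≈ C|e_n|^1.618.

(b) With |e_n| = 10^(-3) and C = 2.8:
    |e_{n+1}| ≈ 2.8 × (10^(-3))^1.618 = 2.8 × 10^(-4.85)

(a) ≈ 1.618 (golden ratio); (b) |e_{n+1}| ≈ 3.918e-05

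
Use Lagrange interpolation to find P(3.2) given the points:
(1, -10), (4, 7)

Lagrange interpolation formula:
P(x) = Σ yᵢ × Lᵢ(x)
where Lᵢ(x) = Π_{j≠i} (x - xⱼ)/(xᵢ - xⱼ)

L_0(3.2) = (3.2 - 4)/(1 - 4) = 0.266667
L_1(3.2) = (3.2 - 1)/(4 - 1) = 0.733333

P(3.2) = (-10)×L_0(3.2) + 7×L_1(3.2)
P(3.2) = 2.466667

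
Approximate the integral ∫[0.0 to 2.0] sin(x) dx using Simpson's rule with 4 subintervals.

f(x) = sin(x)
a = 0.0, b = 2.0, n = 4
h = (b - a)/n = 0.500000

Simpson's rule: (h/3)[f(x₀) + 4f(x₁) + 2f(x₂) + ... + f(xₙ)]

x_0 = 0.0000, f(x_0) = 0.000000, coefficient = 1
x_1 = 0.5000, f(x_1) = 0.479426, coefficient = 4
x_2 = 1.0000, f(x_2) = 0.841471, coefficient = 2
x_3 = 1.5000, f(x_3) = 0.997495, coefficient = 4
x_4 = 2.0000, f(x_4) = 0.909297, coefficient = 1

I ≈ (0.500000/3) × 8.499921 = 1.416654
Exact value: 1.416147
Error: 0.000507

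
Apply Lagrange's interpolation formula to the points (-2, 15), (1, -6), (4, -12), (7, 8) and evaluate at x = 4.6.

Lagrange interpolation formula:
P(x) = Σ yᵢ × Lᵢ(x)
where Lᵢ(x) = Π_{j≠i} (x - xⱼ)/(xᵢ - xⱼ)

L_0(4.6) = (4.6 - 1)/(-2 - 1) × (4.6 - 4)/(-2 - 4) × (4.6 - 7)/(-2 - 7) = 0.032000
L_1(4.6) = (4.6 - (-2))/(1 - (-2)) × (4.6 - 4)/(1 - 4) × (4.6 - 7)/(1 - 7) = -0.176000
L_2(4.6) = (4.6 - (-2))/(4 - (-2)) × (4.6 - 1)/(4 - 1) × (4.6 - 7)/(4 - 7) = 1.056000
L_3(4.6) = (4.6 - (-2))/(7 - (-2)) × (4.6 - 1)/(7 - 1) × (4.6 - 4)/(7 - 4) = 0.088000

P(4.6) = 15×L_0(4.6) + (-6)×L_1(4.6) + (-12)×L_2(4.6) + 8×L_3(4.6)
P(4.6) = -10.432000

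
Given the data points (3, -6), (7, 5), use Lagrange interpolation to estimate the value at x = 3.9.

Lagrange interpolation formula:
P(x) = Σ yᵢ × Lᵢ(x)
where Lᵢ(x) = Π_{j≠i} (x - xⱼ)/(xᵢ - xⱼ)

L_0(3.9) = (3.9 - 7)/(3 - 7) = 0.775000
L_1(3.9) = (3.9 - 3)/(7 - 3) = 0.225000

P(3.9) = (-6)×L_0(3.9) + 5×L_1(3.9)
P(3.9) = -3.525000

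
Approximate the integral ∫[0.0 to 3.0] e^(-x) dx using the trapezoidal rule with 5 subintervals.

f(x) = e^(-x)
a = 0.0, b = 3.0, n = 5
h = (b - a)/n = 0.600000

Trapezoidal rule: (h/2)[f(x₀) + 2f(x₁) + 2f(x₂) + ... + f(xₙ)]

x_0 = 0.0000, f(x_0) = 1.000000, coefficient = 1
x_1 = 0.6000, f(x_1) = 0.548812, coefficient = 2
x_2 = 1.2000, f(x_2) = 0.301194, coefficient = 2
x_3 = 1.8000, f(x_3) = 0.165299, coefficient = 2
x_4 = 2.4000, f(x_4) = 0.090718, coefficient = 2
x_5 = 3.0000, f(x_5) = 0.049787, coefficient = 1

I ≈ (0.600000/2) × 3.261832 = 0.978550
Exact value: 0.950213
Error: 0.028337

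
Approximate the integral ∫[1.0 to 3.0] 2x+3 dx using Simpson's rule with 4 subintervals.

f(x) = 2x+3
a = 1.0, b = 3.0, n = 4
h = (b - a)/n = 0.500000

Simpson's rule: (h/3)[f(x₀) + 4f(x₁) + 2f(x₂) + ... + f(xₙ)]

x_0 = 1.0000, f(x_0) = 5.000000, coefficient = 1
x_1 = 1.5000, f(x_1) = 6.000000, coefficient = 4
x_2 = 2.0000, f(x_2) = 7.000000, coefficient = 2
x_3 = 2.5000, f(x_3) = 8.000000, coefficient = 4
x_4 = 3.0000, f(x_4) = 9.000000, coefficient = 1

I ≈ (0.500000/3) × 84.000000 = 14.000000
Exact value: 14.000000
Error: 0.000000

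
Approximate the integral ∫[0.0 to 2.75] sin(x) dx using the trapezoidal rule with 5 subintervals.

f(x) = sin(x)
a = 0.0, b = 2.75, n = 5
h = (b - a)/n = 0.550000

Trapezoidal rule: (h/2)[f(x₀) + 2f(x₁) + 2f(x₂) + ... + f(xₙ)]

x_0 = 0.0000, f(x_0) = 0.000000, coefficient = 1
x_1 = 0.5500, f(x_1) = 0.522687, coefficient = 2
x_2 = 1.1000, f(x_2) = 0.891207, coefficient = 2
x_3 = 1.6500, f(x_3) = 0.996865, coefficient = 2
x_4 = 2.2000, f(x_4) = 0.808496, coefficient = 2
x_5 = 2.7500, f(x_5) = 0.381661, coefficient = 1

I ≈ (0.550000/2) × 6.820173 = 1.875548
Exact value: 1.924302
Error: 0.048755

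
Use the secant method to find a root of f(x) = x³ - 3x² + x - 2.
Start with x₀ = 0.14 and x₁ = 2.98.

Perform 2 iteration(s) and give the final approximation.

f(x) = x³ - 3x² + x - 2
x₀ = 0.14, x₁ = 2.98

Secant formula: x_{n+1} = x_n - f(x_n)(x_n - x_{n-1})/(f(x_n) - f(x_{n-1}))

Iteration 1:
  f(0.140000) = -1.916056
  f(2.980000) = 0.802392
  x_2 = 2.980000 - 0.802392×(2.980000 - 0.140000)/(0.802392 - (-1.916056))
       = 2.141730
Iteration 2:
  f(2.980000) = 0.802392
  f(2.141730) = -3.795161
  x_3 = 2.141730 - (-3.795161)×(2.141730 - 2.980000)/(-3.795161 - 0.802392)
       = 2.833700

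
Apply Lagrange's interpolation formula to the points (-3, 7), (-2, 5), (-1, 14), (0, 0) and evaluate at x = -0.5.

Lagrange interpolation formula:
P(x) = Σ yᵢ × Lᵢ(x)
where Lᵢ(x) = Π_{j≠i} (x - xⱼ)/(xᵢ - xⱼ)

L_0(-0.5) = (-0.5 - (-2))/(-3 - (-2)) × (-0.5 - (-1))/(-3 - (-1)) × (-0.5 - 0)/(-3 - 0) = 0.062500
L_1(-0.5) = (-0.5 - (-3))/(-2 - (-3)) × (-0.5 - (-1))/(-2 - (-1)) × (-0.5 - 0)/(-2 - 0) = -0.312500
L_2(-0.5) = (-0.5 - (-3))/(-1 - (-3)) × (-0.5 - (-2))/(-1 - (-2)) × (-0.5 - 0)/(-1 - 0) = 0.937500
L_3(-0.5) = (-0.5 - (-3))/(0 - (-3)) × (-0.5 - (-2))/(0 - (-2)) × (-0.5 - (-1))/(0 - (-1)) = 0.312500

P(-0.5) = 7×L_0(-0.5) + 5×L_1(-0.5) + 14×L_2(-0.5) + 0×L_3(-0.5)
P(-0.5) = 12.000000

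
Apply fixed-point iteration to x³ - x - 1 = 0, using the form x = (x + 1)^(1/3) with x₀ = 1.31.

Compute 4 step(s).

Equation: x³ - x - 1 = 0
Fixed-point form: x = (x + 1)^(1/3)
x₀ = 1.31

x_1 = g(1.310000) = 1.321916
x_2 = g(1.321916) = 1.324186
x_3 = g(1.324186) = 1.324617
x_4 = g(1.324617) = 1.324699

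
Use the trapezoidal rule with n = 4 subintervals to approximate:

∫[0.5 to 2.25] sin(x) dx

f(x) = sin(x)
a = 0.5, b = 2.25, n = 4
h = (b - a)/n = 0.437500

Trapezoidal rule: (h/2)[f(x₀) + 2f(x₁) + 2f(x₂) + ... + f(xₙ)]

x_0 = 0.5000, f(x_0) = 0.479426, coefficient = 1
x_1 = 0.9375, f(x_1) = 0.806081, coefficient = 2
x_2 = 1.3750, f(x_2) = 0.980893, coefficient = 2
x_3 = 1.8125, f(x_3) = 0.970932, coefficient = 2
x_4 = 2.2500, f(x_4) = 0.778073, coefficient = 1

I ≈ (0.437500/2) × 6.773310 = 1.481662
Exact value: 1.505756
Error: 0.024095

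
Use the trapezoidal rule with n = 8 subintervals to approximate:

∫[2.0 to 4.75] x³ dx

f(x) = x³
a = 2.0, b = 4.75, n = 8
h = (b - a)/n = 0.343750

Trapezoidal rule: (h/2)[f(x₀) + 2f(x₁) + 2f(x₂) + ... + f(xₙ)]

x_0 = 2.0000, f(x_0) = 8.000000, coefficient = 1
x_1 = 2.3438, f(x_1) = 12.874603, coefficient = 2
x_2 = 2.6875, f(x_2) = 19.410889, coefficient = 2
x_3 = 3.0312, f(x_3) = 27.852570, coefficient = 2
x_4 = 3.3750, f(x_4) = 38.443359, coefficient = 2
x_5 = 3.7188, f(x_5) = 51.426971, coefficient = 2
x_6 = 4.0625, f(x_6) = 67.047119, coefficient = 2
x_7 = 4.4062, f(x_7) = 85.547516, coefficient = 2
x_8 = 4.7500, f(x_8) = 107.171875, coefficient = 1

I ≈ (0.343750/2) × 720.377930 = 123.814957
Exact value: 123.266602
Error: 0.548355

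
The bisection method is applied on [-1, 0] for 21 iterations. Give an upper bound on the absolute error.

Bisection error bound: |error| ≤ (b-a)/2^n
|error| ≤ (0 - (-1))/2^21 = 1/2^21
|error| ≤ 0.0000004768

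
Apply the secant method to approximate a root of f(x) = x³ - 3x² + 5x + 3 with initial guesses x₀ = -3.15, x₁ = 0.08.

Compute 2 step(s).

f(x) = x³ - 3x² + 5x + 3
x₀ = -3.15, x₁ = 0.08

Secant formula: x_{n+1} = x_n - f(x_n)(x_n - x_{n-1})/(f(x_n) - f(x_{n-1}))

Iteration 1:
  f(-3.150000) = -73.773375
  f(0.080000) = 3.381312
  x_2 = 0.080000 - 3.381312×(0.080000 - (-3.150000))/(3.381312 - (-73.773375))
       = -0.061555
Iteration 2:
  f(0.080000) = 3.381312
  f(-0.061555) = 2.680624
  x_3 = -0.061555 - 2.680624×(-0.061555 - 0.080000)/(2.680624 - 3.381312)
       = -0.603103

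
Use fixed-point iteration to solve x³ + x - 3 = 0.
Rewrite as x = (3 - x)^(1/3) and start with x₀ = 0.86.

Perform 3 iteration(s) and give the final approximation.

Equation: x³ + x - 3 = 0
Fixed-point form: x = (3 - x)^(1/3)
x₀ = 0.86

x_1 = g(0.860000) = 1.288659
x_2 = g(1.288659) = 1.196131
x_3 = g(1.196131) = 1.217311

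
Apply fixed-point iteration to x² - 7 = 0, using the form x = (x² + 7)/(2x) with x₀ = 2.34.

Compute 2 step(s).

Equation: x² - 7 = 0
Fixed-point form: x = (x² + 7)/(2x)
x₀ = 2.34

x_1 = g(2.340000) = 2.665726
x_2 = g(2.665726) = 2.645826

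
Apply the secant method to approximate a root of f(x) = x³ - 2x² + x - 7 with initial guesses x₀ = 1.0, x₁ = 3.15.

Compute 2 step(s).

f(x) = x³ - 2x² + x - 7
x₀ = 1.0, x₁ = 3.15

Secant formula: x_{n+1} = x_n - f(x_n)(x_n - x_{n-1})/(f(x_n) - f(x_{n-1}))

Iteration 1:
  f(1.000000) = -7.000000
  f(3.150000) = 7.560875
  x_2 = 3.150000 - 7.560875×(3.150000 - 1.000000)/(7.560875 - (-7.000000))
       = 2.033592
Iteration 2:
  f(3.150000) = 7.560875
  f(2.033592) = -4.827490
  x_3 = 2.033592 - (-4.827490)×(2.033592 - 3.150000)/(-4.827490 - 7.560875)
       = 2.468633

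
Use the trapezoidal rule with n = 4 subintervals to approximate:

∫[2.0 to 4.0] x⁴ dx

f(x) = x⁴
a = 2.0, b = 4.0, n = 4
h = (b - a)/n = 0.500000

Trapezoidal rule: (h/2)[f(x₀) + 2f(x₁) + 2f(x₂) + ... + f(xₙ)]

x_0 = 2.0000, f(x_0) = 16.000000, coefficient = 1
x_1 = 2.5000, f(x_1) = 39.062500, coefficient = 2
x_2 = 3.0000, f(x_2) = 81.000000, coefficient = 2
x_3 = 3.5000, f(x_3) = 150.062500, coefficient = 2
x_4 = 4.0000, f(x_4) = 256.000000, coefficient = 1

I ≈ (0.500000/2) × 812.250000 = 203.062500
Exact value: 198.400000
Error: 4.662500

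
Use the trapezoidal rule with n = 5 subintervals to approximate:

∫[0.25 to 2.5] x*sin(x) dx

f(x) = x*sin(x)
a = 0.25, b = 2.5, n = 5
h = (b - a)/n = 0.450000

Trapezoidal rule: (h/2)[f(x₀) + 2f(x₁) + 2f(x₂) + ... + f(xₙ)]

x_0 = 0.2500, f(x_0) = 0.061851, coefficient = 1
x_1 = 0.7000, f(x_1) = 0.450952, coefficient = 2
x_2 = 1.1500, f(x_2) = 1.049679, coefficient = 2
x_3 = 1.6000, f(x_3) = 1.599318, coefficient = 2
x_4 = 2.0500, f(x_4) = 1.819093, coefficient = 2
x_5 = 2.5000, f(x_5) = 1.496180, coefficient = 1

I ≈ (0.450000/2) × 11.396114 = 2.564126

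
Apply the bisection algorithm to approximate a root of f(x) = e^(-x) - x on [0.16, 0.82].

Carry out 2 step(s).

f(x) = e^(-x) - x
Initial interval: [0.16, 0.82]

Iteration 1:
  c_1 = (0.160000 + 0.820000)/2 = 0.490000
  f(c_1) = f(0.490000) = 0.122626
  f(a) × f(c) ≥ 0, new interval: [0.490000, 0.820000]
Iteration 2:
  c_2 = (0.490000 + 0.820000)/2 = 0.655000
  f(c_2) = f(0.655000) = -0.135558
  f(a) × f(c) < 0, new interval: [0.490000, 0.655000]

After 2 iteration(s), the approximation is c_2 = 0.655000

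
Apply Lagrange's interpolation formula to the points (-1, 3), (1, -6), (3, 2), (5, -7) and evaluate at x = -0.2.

Lagrange interpolation formula:
P(x) = Σ yᵢ × Lᵢ(x)
where Lᵢ(x) = Π_{j≠i} (x - xⱼ)/(xᵢ - xⱼ)

L_0(-0.2) = (-0.2 - 1)/(-1 - 1) × (-0.2 - 3)/(-1 - 3) × (-0.2 - 5)/(-1 - 5) = 0.416000
L_1(-0.2) = (-0.2 - (-1))/(1 - (-1)) × (-0.2 - 3)/(1 - 3) × (-0.2 - 5)/(1 - 5) = 0.832000
L_2(-0.2) = (-0.2 - (-1))/(3 - (-1)) × (-0.2 - 1)/(3 - 1) × (-0.2 - 5)/(3 - 5) = -0.312000
L_3(-0.2) = (-0.2 - (-1))/(5 - (-1)) × (-0.2 - 1)/(5 - 1) × (-0.2 - 3)/(5 - 3) = 0.064000

P(-0.2) = 3×L_0(-0.2) + (-6)×L_1(-0.2) + 2×L_2(-0.2) + (-7)×L_3(-0.2)
P(-0.2) = -4.816000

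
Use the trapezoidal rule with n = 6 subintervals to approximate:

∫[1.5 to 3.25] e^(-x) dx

f(x) = e^(-x)
a = 1.5, b = 3.25, n = 6
h = (b - a)/n = 0.291667

Trapezoidal rule: (h/2)[f(x₀) + 2f(x₁) + 2f(x₂) + ... + f(xₙ)]

x_0 = 1.5000, f(x_0) = 0.223130, coefficient = 1
x_1 = 1.7917, f(x_1) = 0.166682, coefficient = 2
x_2 = 2.0833, f(x_2) = 0.124514, coefficient = 2
x_3 = 2.3750, f(x_3) = 0.093014, coefficient = 2
x_4 = 2.6667, f(x_4) = 0.069483, coefficient = 2
x_5 = 2.9583, f(x_5) = 0.051905, coefficient = 2
x_6 = 3.2500, f(x_6) = 0.038774, coefficient = 1

I ≈ (0.291667/2) × 1.273104 = 0.185661
Exact value: 0.184356
Error: 0.001305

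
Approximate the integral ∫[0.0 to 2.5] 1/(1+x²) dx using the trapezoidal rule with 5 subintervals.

f(x) = 1/(1+x²)
a = 0.0, b = 2.5, n = 5
h = (b - a)/n = 0.500000

Trapezoidal rule: (h/2)[f(x₀) + 2f(x₁) + 2f(x₂) + ... + f(xₙ)]

x_0 = 0.0000, f(x_0) = 1.000000, coefficient = 1
x_1 = 0.5000, f(x_1) = 0.800000, coefficient = 2
x_2 = 1.0000, f(x_2) = 0.500000, coefficient = 2
x_3 = 1.5000, f(x_3) = 0.307692, coefficient = 2
x_4 = 2.0000, f(x_4) = 0.200000, coefficient = 2
x_5 = 2.5000, f(x_5) = 0.137931, coefficient = 1

I ≈ (0.500000/2) × 4.753316 = 1.188329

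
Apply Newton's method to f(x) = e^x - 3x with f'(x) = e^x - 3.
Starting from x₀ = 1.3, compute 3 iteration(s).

f(x) = e^x - 3x
f'(x) = e^x - 3
x₀ = 1.3

Newton-Raphson formula: x_{n+1} = x_n - f(x_n)/f'(x_n)

Iteration 1:
  f(1.300000) = -0.230703
  f'(1.300000) = 0.669297
  x_1 = 1.300000 - (-0.230703)/0.669297 = 1.644695
Iteration 2:
  f(1.644695) = 0.245345
  f'(1.644695) = 2.179431
  x_2 = 1.644695 - 0.245345/2.179431 = 1.532122
Iteration 3:
  f(1.532122) = 0.031621
  f'(1.532122) = 1.627987
  x_3 = 1.532122 - 0.031621/1.627987 = 1.512699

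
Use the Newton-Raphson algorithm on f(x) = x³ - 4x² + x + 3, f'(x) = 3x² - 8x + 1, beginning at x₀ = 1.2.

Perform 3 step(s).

f(x) = x³ - 4x² + x + 3
f'(x) = 3x² - 8x + 1
x₀ = 1.2

Newton-Raphson formula: x_{n+1} = x_n - f(x_n)/f'(x_n)

Iteration 1:
  f(1.200000) = 0.168000
  f'(1.200000) = -4.280000
  x_1 = 1.200000 - 0.168000/(-4.280000) = 1.239252
Iteration 2:
  f(1.239252) = -0.000556
  f'(1.239252) = -4.306780
  x_2 = 1.239252 - (-0.000556)/(-4.306780) = 1.239123
Iteration 3:
  f(1.239123) = 0.000000
  f'(1.239123) = -4.306707
  x_3 = 1.239123 - 0.000000/(-4.306707) = 1.239123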